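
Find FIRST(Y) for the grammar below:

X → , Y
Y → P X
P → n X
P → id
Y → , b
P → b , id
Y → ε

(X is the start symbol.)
To compute FIRST(Y), examine every production with Y on the left-hand side, reading each right-hand side left to right until a non-nullable symbol is reached.

FIRST sets of the other non-terminals involved (by the same procedure, iterated to a fixed point):
  FIRST(P) = { 'b', 'id', 'n' }

From Y → P X:
  - P is a non-terminal: add FIRST(P) \ {ε} = { 'b', 'id', 'n' }
    P is not nullable, so stop
From Y → , b:
  - ',' is a terminal: add ',' and stop
From Y → ε:
  - ε-production, so ε ∈ FIRST(Y)

Collecting: FIRST(Y) = { ',', 'b', 'id', 'n', ε }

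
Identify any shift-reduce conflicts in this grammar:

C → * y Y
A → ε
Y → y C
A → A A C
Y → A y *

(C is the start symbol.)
Yes — I3: [A → .] vs [Y → . y C]; I4: [A → .] vs [Y → A . y *]; I8: [A → .] vs [C → . * y Y]

Augment with C' → C and build the canonical LR(0) collection (I0 = CLOSURE({[C' → . C]}), then GOTO on every symbol after a dot until no new states appear). It has 12 states:
  I0: { [C → . * y Y], [C' → . C] }  — shift
  I1: { [C → * . y Y] }  — shift
  I2: { [C' → C .] }  — accept
  I3: { [A → . A A C], [A → .], [C → * y . Y], [Y → . A y *], [Y → . y C] }  — shift, reduce
  I4: { [A → . A A C], [A → .], [A → A . A C], [Y → A . y *] }  — shift, reduce
  I5: { [C → * y Y .] }  — reduce
  I6: { [C → . * y Y], [Y → y . C] }  — shift
  I7: { [Y → y C .] }  — reduce
  I8: { [A → . A A C], [A → .], [A → A . A C], [A → A A . C], [C → . * y Y] }  — shift, reduce
  I9: { [Y → A y . *] }  — shift
  I10: { [Y → A y * .] }  — reduce
  I11: { [A → A A C .] }  — reduce

I3 contains reduce item [A → .] and shift item [Y → . y C] — shift-reduce conflict.
I4 contains reduce item [A → .] and shift item [Y → A . y *] — shift-reduce conflict.
I8 contains reduce item [A → .] and shift item [C → . * y Y] — shift-reduce conflict.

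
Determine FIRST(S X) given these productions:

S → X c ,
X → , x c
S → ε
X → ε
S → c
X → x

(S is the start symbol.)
FIRST sets of the non-terminals involved (from the grammar, by fixed-point iteration):
  FIRST(S) = { ',', 'c', 'x', ε }
  FIRST(X) = { ',', 'x', ε }

To compute FIRST(S X), process the symbols left to right:
Symbol S is a non-terminal. Add FIRST(S) \ {ε} = { ',', 'c', 'x' }
S is nullable (ε ∈ FIRST(S)), continue to the next symbol.
Symbol X is a non-terminal. Add FIRST(X) \ {ε} = { ',', 'x' }
X is nullable (ε ∈ FIRST(X)), continue to the next symbol.
All symbols are nullable, so ε is in the result.
FIRST(S X) = { ',', 'c', 'x', ε }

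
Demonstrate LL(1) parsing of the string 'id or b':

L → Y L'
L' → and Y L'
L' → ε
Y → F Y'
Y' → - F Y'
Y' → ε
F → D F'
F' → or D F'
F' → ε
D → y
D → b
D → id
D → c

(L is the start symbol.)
Stack is shown with the top on the left.

Stack            Input      Action
----------------------------------
L $              id or b $  output L → Y L'
Y L' $           id or b $  output Y → F Y'
F Y' L' $        id or b $  output F → D F'
D F' Y' L' $     id or b $  output D → id
id F' Y' L' $    id or b $  match 'id'
F' Y' L' $       or b $     output F' → or D F'
or D F' Y' L' $  or b $     match 'or'
D F' Y' L' $     b $        output D → b
b F' Y' L' $     b $        match 'b'
F' Y' L' $       $          output F' → ε
Y' L' $          $          output Y' → ε
L' $             $          output L' → ε
$                $          accept

The string is accepted.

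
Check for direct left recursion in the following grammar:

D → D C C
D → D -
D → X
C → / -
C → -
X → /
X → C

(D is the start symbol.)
D → D C C: LEFT RECURSIVE (starts with D)
D → D -: LEFT RECURSIVE (starts with D)
D → X: starts with X
C → / -: starts with '/'
C → -: starts with '-'
X → /: starts with '/'
X → C: starts with C

The grammar has direct left recursion on: D.

Answer: Yes, D is left-recursive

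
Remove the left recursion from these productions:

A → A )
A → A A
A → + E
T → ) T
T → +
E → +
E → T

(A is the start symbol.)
A → + E A'
A' → ) A'
A' → A A'
A' → ε
T → ) T
T → +
E → +
E → T

A is directly left-recursive. The standard transformation for
  A → A α₁ | ... | A α_m | β₁ | ... | β_n
is
  A  → β₁ A' | ... | β_n A'
  A' → α₁ A' | ... | α_m A' | ε

A → + E becomes A → + E A'
A → A ) becomes A' → ) A'
A → A A becomes A' → A A'
Add A' → ε

Productions for other non-terminals are unchanged:
  T → ) T
  T → +
  E → +
  E → T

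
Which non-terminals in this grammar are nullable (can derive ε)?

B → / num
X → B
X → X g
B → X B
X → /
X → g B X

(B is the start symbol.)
None

There are no ε-productions, so no non-terminal can derive ε.
No non-terminals are nullable.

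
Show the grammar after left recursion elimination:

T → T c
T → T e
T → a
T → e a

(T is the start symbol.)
T → a T'
T → e a T'
T' → c T'
T' → e T'
T' → ε

T is directly left-recursive. The standard transformation for
  A → A α₁ | ... | A α_m | β₁ | ... | β_n
is
  A  → β₁ A' | ... | β_n A'
  A' → α₁ A' | ... | α_m A' | ε

T → a becomes T → a T'
T → e a becomes T → e a T'
T → T c becomes T' → c T'
T → T e becomes T' → e T'
Add T' → ε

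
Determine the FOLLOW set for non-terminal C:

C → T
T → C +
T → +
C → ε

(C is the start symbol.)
{ $, '+' }

To compute FOLLOW(C), find every occurrence of C on a right-hand side N → α C β: add FIRST(β) \ {ε}, and if β is empty or nullable also add FOLLOW(N). Iterate to a fixed point.

C is the start symbol, so $ ∈ FOLLOW(C).
In T → C +: C is followed by '+', add FIRST('+') \ {ε} = { '+' }

Taking the union: FOLLOW(C) = { $, '+' }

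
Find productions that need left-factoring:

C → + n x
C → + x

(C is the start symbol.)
Left-factoring is needed when two productions for the same non-terminal
share a common prefix on the right-hand side.

Productions for C:
  C → + n x
  C → + x

Found common prefix '+' in productions for C

Answer: Yes, C has productions with common prefix '+'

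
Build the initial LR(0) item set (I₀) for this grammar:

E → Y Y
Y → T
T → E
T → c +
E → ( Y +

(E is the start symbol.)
{ [E → . ( Y +], [E → . Y Y], [E' → . E], [T → . E], [T → . c +], [Y → . T] }

First, augment the grammar with E' → E
I₀ = CLOSURE({ [E' → . E] }):
  [E' → . E] has the dot before E: add [E → . Y Y], [E → . ( Y +]
  [E → . Y Y] has the dot before Y: add [Y → . T]
  [Y → . T] has the dot before T: add [T → . E], [T → . c +]
No further items can be added.

I₀ = { [E → . ( Y +], [E → . Y Y], [E' → . E], [T → . E], [T → . c +], [Y → . T] }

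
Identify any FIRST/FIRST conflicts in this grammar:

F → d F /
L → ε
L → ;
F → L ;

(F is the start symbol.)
No FIRST/FIRST conflicts.

FIRST sets of the non-terminals at (or reachable through a nullable prefix from) the front of some alternative:
  FIRST(L) = { ';', ε }

Productions for F:
  F → d F /: FIRST = { 'd' }
  F → L ;: FIRST = { ';' }
Productions for L:
  L → ε: FIRST = { ε }
  L → ;: FIRST = { ';' }

All alternatives of each non-terminal have pairwise disjoint FIRST sets.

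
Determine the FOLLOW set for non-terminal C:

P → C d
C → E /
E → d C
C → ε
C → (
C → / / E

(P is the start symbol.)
To compute FOLLOW(C), find every occurrence of C on a right-hand side N → α C β: add FIRST(β) \ {ε}, and if β is empty or nullable also add FOLLOW(N). Iterate to a fixed point.

In P → C d: C is followed by d, add FIRST(d) \ {ε} = { 'd' }
In E → d C: C is at the end, add FOLLOW(E)

The FOLLOW sets referred to above (computed the same way, to a fixed point):
  FOLLOW(E) = { '/', 'd' }

Taking the union: FOLLOW(C) = { '/', 'd' }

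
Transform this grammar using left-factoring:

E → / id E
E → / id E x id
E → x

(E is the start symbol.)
Left-factoring transforms A → αβ₁ | αβ₂ into A → αA' and A' → β₁ | β₂
(α is the longest common prefix among the alternatives). Repeat until
no nonterminal has two alternatives with a common prefix.

Round 1: E has alternatives sharing prefix '/ id E'. Introduce E': E → / id E E'
  Add: E' → ε
  Add: E' → x id

No remaining common prefixes — done.

Resulting grammar:
E → / id E E'
E' → ε
E' → x id
E → x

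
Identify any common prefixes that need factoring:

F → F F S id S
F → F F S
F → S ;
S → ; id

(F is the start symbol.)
Left-factoring is needed when two productions for the same non-terminal
share a common prefix on the right-hand side.

Productions for F:
  F → F F S id S
  F → F F S
  F → S ;

Found common prefix 'F F S' in productions for F

Answer: Yes, F has productions with common prefix 'F F S'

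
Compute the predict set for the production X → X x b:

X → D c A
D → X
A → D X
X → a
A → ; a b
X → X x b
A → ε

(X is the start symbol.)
{ 'a' }

PREDICT(X → X x b) = (FIRST(RHS) \ {ε}) ∪ (FOLLOW(X) if ε ∈ FIRST(RHS), i.e. RHS ⇒* ε)
FIRST(X) = { 'a' }
FIRST(X x b) = { 'a' }
ε ∉ FIRST(X x b), so FOLLOW(X) is not added.
PREDICT(X → X x b) = { 'a' }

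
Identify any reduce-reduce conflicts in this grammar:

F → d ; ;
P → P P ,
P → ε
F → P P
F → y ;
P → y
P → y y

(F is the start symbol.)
Augment with F' → F and build the canonical LR(0) collection (I0 = CLOSURE({[F' → . F]}), then GOTO on every symbol after a dot until no new states appear). It has 13 states:
  I0: { [F → . P P], [F → . d ; ;], [F → . y ;], [F' → . F], [P → . P P ,], [P → . y y], [P → . y], [P → .] }  — shift, reduce
  I1: { [F' → F .] }  — accept
  I2: { [F → P . P], [P → . P P ,], [P → . y y], [P → . y], [P → .], [P → P . P ,] }  — shift, reduce
  I3: { [F → d . ; ;] }  — shift
  I4: { [F → y . ;], [P → y . y], [P → y .] }  — shift, reduce
  I5: { [F → y ; .] }  — reduce
  I6: { [P → y y .] }  — reduce
  I7: { [F → d ; . ;] }  — shift
  I8: { [F → d ; ; .] }  — reduce
  I9: { [F → P P .], [P → . P P ,], [P → . y y], [P → . y], [P → .], [P → P . P ,], [P → P P . ,] }  — shift, 2 reduces
  I10: { [P → y . y], [P → y .] }  — shift, reduce
  I11: { [P → P P , .] }  — reduce
  I12: { [P → . P P ,], [P → . y y], [P → . y], [P → .], [P → P . P ,], [P → P P . ,] }  — shift, reduce

I9 contains complete items [F → P P .], [P → .] — reduce-reduce conflict.

Answer: Yes — I9: [F → P P .] vs [P → .]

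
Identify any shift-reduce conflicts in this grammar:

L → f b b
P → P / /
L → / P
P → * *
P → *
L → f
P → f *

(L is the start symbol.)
Yes — I3: [L → f .] vs [L → f . b b]; I6: [P → * .] vs [P → * . *]; I7: [L → / P .] vs [P → P . / /]

A shift-reduce conflict occurs when an LR(0) state has both:
  - a complete (reduce) item [A → α .] (dot at the end), and
  - a shift item [B → β . c γ] (dot before a terminal).

Augment with L' → L and build the canonical LR(0) collection (I0 = CLOSURE({[L' → . L]}), then GOTO on every symbol after a dot until no new states appear). It has 13 states:
  I0: { [L → . / P], [L → . f b b], [L → . f], [L' → . L] }  — shift
  I1: { [L → / . P], [P → . * *], [P → . *], [P → . P / /], [P → . f *] }  — shift
  I2: { [L' → L .] }  — accept
  I3: { [L → f . b b], [L → f .] }  — shift, reduce
  I4: { [L → f b . b] }  — shift
  I5: { [L → f b b .] }  — reduce
  I6: { [P → * . *], [P → * .] }  — shift, reduce
  I7: { [L → / P .], [P → P . / /] }  — shift, reduce
  I8: { [P → f . *] }  — shift
  I9: { [P → f * .] }  — reduce
  I10: { [P → P / . /] }  — shift
  I11: { [P → P / / .] }  — reduce
  I12: { [P → * * .] }  — reduce

I3 contains reduce item [L → f .] and shift item [L → f . b b] — shift-reduce conflict.
I6 contains reduce item [P → * .] and shift item [P → * . *] — shift-reduce conflict.
I7 contains reduce item [L → / P .] and shift item [P → P . / /] — shift-reduce conflict.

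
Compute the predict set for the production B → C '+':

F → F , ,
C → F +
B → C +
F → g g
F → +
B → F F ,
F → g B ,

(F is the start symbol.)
{ '+', 'g' }

PREDICT(B → C '+') = (FIRST(RHS) \ {ε}) ∪ (FOLLOW(B) if ε ∈ FIRST(RHS), i.e. RHS ⇒* ε)
FIRST(C) = { '+', 'g' }
FIRST(C '+') = { '+', 'g' }
ε ∉ FIRST(C '+'), so FOLLOW(B) is not added.
PREDICT(B → C '+') = { '+', 'g' }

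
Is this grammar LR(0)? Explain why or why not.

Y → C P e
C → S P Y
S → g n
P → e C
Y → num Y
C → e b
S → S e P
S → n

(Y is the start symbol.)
Augment with Y' → Y and build the canonical LR(0) collection (I0 = CLOSURE({[Y' → . Y]}), then GOTO on every symbol after a dot until no new states appear). It has 20 states:
  I0: { [C → . S P Y], [C → . e b], [S → . S e P], [S → . g n], [S → . n], [Y → . C P e], [Y → . num Y], [Y' → . Y] }  — shift
  I1: { [P → . e C], [Y → C . P e] }  — shift
  I2: { [C → S . P Y], [P → . e C], [S → S . e P] }  — shift
  I3: { [Y' → Y .] }  — accept
  I4: { [C → e . b] }  — shift
  I5: { [S → g . n] }  — shift
  I6: { [S → n .] }  — reduce
  I7: { [C → . S P Y], [C → . e b], [S → . S e P], [S → . g n], [S → . n], [Y → . C P e], [Y → . num Y], [Y → num . Y] }  — shift
  I8: { [Y → num Y .] }  — reduce
  I9: { [S → g n .] }  — reduce
  I10: { [C → e b .] }  — reduce
  I11: { [C → . S P Y], [C → . e b], [C → S P . Y], [S → . S e P], [S → . g n], [S → . n], [Y → . C P e], [Y → . num Y] }  — shift
  I12: { [C → . S P Y], [C → . e b], [P → . e C], [P → e . C], [S → . S e P], [S → . g n], [S → . n], [S → S e . P] }  — shift
  I13: { [P → e C .] }  — reduce
  I14: { [S → S e P .] }  — reduce
  I15: { [C → . S P Y], [C → . e b], [C → e . b], [P → e . C], [S → . S e P], [S → . g n], [S → . n] }  — shift
  I16: { [C → S P Y .] }  — reduce
  I17: { [Y → C P . e] }  — shift
  I18: { [C → . S P Y], [C → . e b], [P → e . C], [S → . S e P], [S → . g n], [S → . n] }  — shift
  I19: { [Y → C P e .] }  — reduce

Every state is either a pure shift/goto state or contains exactly one complete item and nothing to shift — no conflicts. The grammar is LR(0).

Answer: Yes, the grammar is LR(0)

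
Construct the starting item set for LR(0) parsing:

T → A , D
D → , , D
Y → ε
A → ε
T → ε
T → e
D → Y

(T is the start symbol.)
First, augment the grammar with T' → T
I₀ = CLOSURE({ [T' → . T] }):
  [T' → . T] has the dot before T: add [T → . A , D], [T → .], [T → . e]
  [T → . A , D] has the dot before A: add [A → .]
No further items can be added.

I₀ = { [A → .], [T → . A , D], [T → . e], [T → .], [T' → . T] }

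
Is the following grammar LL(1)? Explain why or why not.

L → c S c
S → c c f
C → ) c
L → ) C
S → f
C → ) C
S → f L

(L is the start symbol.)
No. Predict set conflict for S: { 'f' }

A grammar is LL(1) if for each non-terminal N with multiple productions, the predict sets of those productions are pairwise disjoint, where PREDICT(N → α) = (FIRST(α) \ {ε}) ∪ (FOLLOW(N) if α ⇒* ε).

For L:
  PREDICT(L → c S c) = { 'c' }
  PREDICT(L → ')' C) = { ')' }
For S:
  PREDICT(S → c c f) = { 'c' }
  PREDICT(S → f) = { 'f' }
  PREDICT(S → f L) = { 'f' }
For C:
  PREDICT(C → ')' c) = { ')' }
  PREDICT(C → ')' C) = { ')' }

Conflict found: Predict set conflict for S: { 'f' }
The grammar is NOT LL(1).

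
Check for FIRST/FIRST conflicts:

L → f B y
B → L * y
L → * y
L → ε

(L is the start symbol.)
No FIRST/FIRST conflicts.

A FIRST/FIRST conflict occurs when two productions N → α and N → β for the same non-terminal have FIRST(α) ∩ FIRST(β) ≠ ∅ (with ε ∈ FIRST of a nullable right-hand side, so two nullable alternatives also conflict).

Productions for L:
  L → f B y: FIRST = { 'f' }
  L → * y: FIRST = { '*' }
  L → ε: FIRST = { ε }
B has only one production, so no FIRST/FIRST conflict is possible there.

All alternatives of each non-terminal have pairwise disjoint FIRST sets.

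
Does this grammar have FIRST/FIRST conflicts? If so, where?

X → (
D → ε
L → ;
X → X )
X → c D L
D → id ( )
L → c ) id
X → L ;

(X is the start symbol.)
Yes. X → '(' / X → X ')' on { '(' }; X → X ')' / X → c D L on { 'c' }; X → X ')' / X → L ';' on { ';', 'c' }; X → c D L / X → L ';' on { 'c' }

FIRST sets of the non-terminals at (or reachable through a nullable prefix from) the front of some alternative:
  FIRST(X) = { '(', ';', 'c' }
  FIRST(L) = { ';', 'c' }

Productions for X:
  X → (: FIRST = { '(' }
  X → X ): FIRST = { '(', ';', 'c' }
  X → c D L: FIRST = { 'c' }
  X → L ;: FIRST = { ';', 'c' }
Productions for D:
  D → ε: FIRST = { ε }
  D → id ( ): FIRST = { 'id' }
Productions for L:
  L → ;: FIRST = { ';' }
  L → c ) id: FIRST = { 'c' }

Conflict for X: X → ( and X → X )
  Overlap: { '(' }
Conflict for X: X → X ) and X → c D L
  Overlap: { 'c' }
Conflict for X: X → X ) and X → L ;
  Overlap: { ';', 'c' }
Conflict for X: X → c D L and X → L ;
  Overlap: { 'c' }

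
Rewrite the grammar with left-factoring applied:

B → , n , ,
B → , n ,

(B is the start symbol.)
B → , n , B'
B' → ,
B' → ε

Left-factoring transforms A → αβ₁ | αβ₂ into A → αA' and A' → β₁ | β₂
(α is the longest common prefix among the alternatives). Repeat until
no nonterminal has two alternatives with a common prefix.

Round 1: B has alternatives sharing prefix ', n ,'. Introduce B': B → , n , B'
  Add: B' → ,
  Add: B' → ε

No remaining common prefixes — done.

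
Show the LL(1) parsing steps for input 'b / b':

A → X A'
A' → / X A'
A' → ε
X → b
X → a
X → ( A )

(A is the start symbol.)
Stack is shown with the top on the left.

Stack     Input    Action
-------------------------
A $       b / b $  output A → X A'
X A' $    b / b $  output X → b
b A' $    b / b $  match 'b'
A' $      / b $    output A' → / X A'
/ X A' $  / b $    match '/'
X A' $    b $      output X → b
b A' $    b $      match 'b'
A' $      $        output A' → ε
$         $        accept

The string is accepted.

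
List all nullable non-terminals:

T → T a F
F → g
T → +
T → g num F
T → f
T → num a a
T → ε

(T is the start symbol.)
ε-productions: T → ε
So T is immediately nullable.
No further non-terminal can be added: every production for the remaining non-terminals contains a terminal or a non-nullable non-terminal.
Nullable = { 'T' }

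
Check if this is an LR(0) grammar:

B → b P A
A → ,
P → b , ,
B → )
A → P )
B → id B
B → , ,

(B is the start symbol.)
Augment with B' → B and build the canonical LR(0) collection (I0 = CLOSURE({[B' → . B]}), then GOTO on every symbol after a dot until no new states appear). It has 16 states:
  I0: { [B → . )], [B → . , ,], [B → . b P A], [B → . id B], [B' → . B] }  — shift
  I1: { [B → ) .] }  — reduce
  I2: { [B → , . ,] }  — shift
  I3: { [B' → B .] }  — accept
  I4: { [B → b . P A], [P → . b , ,] }  — shift
  I5: { [B → . )], [B → . , ,], [B → . b P A], [B → . id B], [B → id . B] }  — shift
  I6: { [B → id B .] }  — reduce
  I7: { [A → . ,], [A → . P )], [B → b P . A], [P → . b , ,] }  — shift
  I8: { [P → b . , ,] }  — shift
  I9: { [P → b , . ,] }  — shift
  I10: { [P → b , , .] }  — reduce
  I11: { [A → , .] }  — reduce
  I12: { [B → b P A .] }  — reduce
  I13: { [A → P . )] }  — shift
  I14: { [A → P ) .] }  — reduce
  I15: { [B → , , .] }  — reduce

Every state is either a pure shift/goto state or contains exactly one complete item and nothing to shift — no conflicts. The grammar is LR(0).

Answer: Yes, the grammar is LR(0)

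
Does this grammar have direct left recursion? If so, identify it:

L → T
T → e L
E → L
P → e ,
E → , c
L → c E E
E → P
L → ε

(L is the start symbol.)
No direct left recursion

L → T: starts with T
T → e L: starts with e
E → L: starts with L
P → e ,: starts with e
E → , c: starts with ','
L → c E E: starts with c
E → P: starts with P
L → ε: starts with ε

No direct left recursion found.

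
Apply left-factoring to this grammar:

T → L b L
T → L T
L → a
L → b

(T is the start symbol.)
T → L T'
T' → b L
T' → T
L → a
L → b

Left-factoring transforms A → αβ₁ | αβ₂ into A → αA' and A' → β₁ | β₂
(α is the longest common prefix among the alternatives). Repeat until
no nonterminal has two alternatives with a common prefix.

Round 1: T has alternatives sharing prefix 'L'. Introduce T': T → L T'
  Add: T' → b L
  Add: T' → T

No remaining common prefixes — done.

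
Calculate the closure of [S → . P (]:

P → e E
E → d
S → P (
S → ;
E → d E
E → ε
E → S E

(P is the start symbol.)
{ [P → . e E], [S → . P (] }

Start with: [S → . P (]
  [S → . P (] has the dot before P: add [P → . e E]
No further items can be added.

CLOSURE = { [P → . e E], [S → . P (] }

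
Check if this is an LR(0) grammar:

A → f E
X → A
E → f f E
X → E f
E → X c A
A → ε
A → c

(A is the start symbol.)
No. Shift-reduce conflict between [A → .] and [A → . c]

Augment with A' → A and build the canonical LR(0) collection (I0 = CLOSURE({[A' → . A]}), then GOTO on every symbol after a dot until no new states appear). It has 13 states:
  I0: { [A → . c], [A → . f E], [A → .], [A' → . A] }  — shift, reduce
  I1: { [A' → A .] }  — accept
  I2: { [A → c .] }  — reduce
  I3: { [A → . c], [A → . f E], [A → .], [A → f . E], [E → . X c A], [E → . f f E], [X → . A], [X → . E f] }  — shift, reduce
  I4: { [X → A .] }  — reduce
  I5: { [A → f E .], [X → E . f] }  — shift, reduce
  I6: { [E → X . c A] }  — shift
  I7: { [A → . c], [A → . f E], [A → .], [A → f . E], [E → . X c A], [E → . f f E], [E → f . f E], [X → . A], [X → . E f] }  — shift, reduce
  I8: { [A → . c], [A → . f E], [A → .], [A → f . E], [E → . X c A], [E → . f f E], [E → f . f E], [E → f f . E], [X → . A], [X → . E f] }  — shift, reduce
  I9: { [A → f E .], [E → f f E .], [X → E . f] }  — shift, 2 reduces
  I10: { [X → E f .] }  — reduce
  I11: { [A → . c], [A → . f E], [A → .], [E → X c . A] }  — shift, reduce
  I12: { [E → X c A .] }  — reduce

Conflict in state I0:
  Shift-reduce conflict between [A → .] and [A → . c]
So the grammar is NOT LR(0).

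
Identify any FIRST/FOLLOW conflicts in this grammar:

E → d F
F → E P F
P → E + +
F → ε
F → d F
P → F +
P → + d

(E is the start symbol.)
Yes. F → E P F with FOLLOW(F) on { 'd' }; F → d F with FOLLOW(F) on { 'd' }

A FIRST/FOLLOW conflict occurs when a non-terminal N has a nullable alternative N → β (β ⇒* ε) and another alternative N → α with FIRST(α) ∩ FOLLOW(N) ≠ ∅: on such a lookahead the parser cannot decide between expanding α and letting N vanish via β.

Nullable non-terminals: F.
FIRST sets used below: FIRST(E) = { 'd' }

F: nullable alternative(s) F → ε; FOLLOW(F) = { $, '+', 'd' }
  F → E P F: FIRST \ {ε} = { 'd' } — overlaps FOLLOW(F) on { 'd' }: CONFLICT
  F → ε: FIRST \ {ε} = { } — this is the only nullable alternative, skip
  F → d F: FIRST \ {ε} = { 'd' } — overlaps FOLLOW(F) on { 'd' }: CONFLICT

E, P have no nullable alternative, so no FIRST/FOLLOW check is needed there.

So the grammar has 2 FIRST/FOLLOW conflicts (marked CONFLICT above).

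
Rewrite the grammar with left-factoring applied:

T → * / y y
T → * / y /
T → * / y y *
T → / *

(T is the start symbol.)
Left-factoring transforms A → αβ₁ | αβ₂ into A → αA' and A' → β₁ | β₂
(α is the longest common prefix among the alternatives). Repeat until
no nonterminal has two alternatives with a common prefix.

Round 1: T has alternatives sharing prefix '* / y'. Introduce T': T → * / y T'
  Add: T' → y
  Add: T' → /
  Add: T' → y *

Round 2: T' has alternatives sharing prefix 'y'. Introduce T'': T' → y T''
  Add: T'' → ε
  Add: T'' → *

No remaining common prefixes — done.

Resulting grammar:
T → * / y T'
T' → y T''
T'' → ε
T'' → *
T' → /
T → / *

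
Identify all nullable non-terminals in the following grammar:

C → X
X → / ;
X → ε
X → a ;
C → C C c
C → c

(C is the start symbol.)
A non-terminal is nullable if it can derive ε (the empty string): either it has an ε-production, or it has a production whose right-hand side consists entirely of nullable non-terminals.

ε-productions: X → ε
So X is immediately nullable.
C → X: every symbol on the right is nullable, so C is nullable too.
Every non-terminal is now nullable.
Nullable = { 'C', 'X' }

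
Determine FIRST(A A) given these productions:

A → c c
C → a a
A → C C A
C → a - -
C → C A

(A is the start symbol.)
FIRST sets of the non-terminals involved (from the grammar, by fixed-point iteration):
  FIRST(A) = { 'a', 'c' }

To compute FIRST(A A), process the symbols left to right:
Symbol A is a non-terminal. Add FIRST(A) \ {ε} = { 'a', 'c' }
A is not nullable (ε ∉ FIRST(A)), so stop here.
FIRST(A A) = { 'a', 'c' }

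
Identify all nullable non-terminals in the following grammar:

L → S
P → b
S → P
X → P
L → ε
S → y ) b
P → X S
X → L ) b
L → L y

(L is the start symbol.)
A non-terminal is nullable if it can derive ε (the empty string): either it has an ε-production, or it has a production whose right-hand side consists entirely of nullable non-terminals.

ε-productions: L → ε
So L is immediately nullable.
No further non-terminal can be added: every production for the remaining non-terminals contains a terminal or a non-nullable non-terminal.
Nullable = { 'L' }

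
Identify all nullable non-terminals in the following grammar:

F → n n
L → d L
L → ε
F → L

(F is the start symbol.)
ε-productions: L → ε
So L is immediately nullable.
F → L: every symbol on the right is nullable, so F is nullable too.
Every non-terminal is now nullable.
Nullable = { 'F', 'L' }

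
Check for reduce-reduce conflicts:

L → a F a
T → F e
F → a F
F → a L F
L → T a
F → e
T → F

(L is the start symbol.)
Yes — I6: [F → a F .] vs [T → F .]; I10: [F → a F .] vs [T → F .]

Augment with L' → L and build the canonical LR(0) collection (I0 = CLOSURE({[L' → . L]}), then GOTO on every symbol after a dot until no new states appear). It has 14 states:
  I0: { [F → . a F], [F → . a L F], [F → . e], [L → . T a], [L → . a F a], [L' → . L], [T → . F e], [T → . F] }  — shift
  I1: { [T → F . e], [T → F .] }  — shift, reduce
  I2: { [L' → L .] }  — accept
  I3: { [L → T . a] }  — shift
  I4: { [F → . a F], [F → . a L F], [F → . e], [F → a . F], [F → a . L F], [L → . T a], [L → . a F a], [L → a . F a], [T → . F e], [T → . F] }  — shift
  I5: { [F → e .] }  — reduce
  I6: { [F → a F .], [L → a F . a], [T → F . e], [T → F .] }  — shift, 2 reduces
  I7: { [F → . a F], [F → . a L F], [F → . e], [F → a L . F] }  — shift
  I8: { [F → a L F .] }  — reduce
  I9: { [F → . a F], [F → . a L F], [F → . e], [F → a . F], [F → a . L F], [L → . T a], [L → . a F a], [T → . F e], [T → . F] }  — shift
  I10: { [F → a F .], [T → F . e], [T → F .] }  — shift, 2 reduces
  I11: { [T → F e .] }  — reduce
  I12: { [L → a F a .] }  — reduce
  I13: { [L → T a .] }  — reduce

I6 contains complete items [F → a F .], [T → F .] — reduce-reduce conflict.
I10 contains complete items [F → a F .], [T → F .] — reduce-reduce conflict.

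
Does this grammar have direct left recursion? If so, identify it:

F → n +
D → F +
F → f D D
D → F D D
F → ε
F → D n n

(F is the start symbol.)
No direct left recursion

Direct left recursion occurs when N → N α for some non-terminal N (the right-hand side begins with the left-hand side itself).

F → n +: starts with n
D → F +: starts with F
F → f D D: starts with f
D → F D D: starts with F
F → ε: starts with ε
F → D n n: starts with D

No direct left recursion found.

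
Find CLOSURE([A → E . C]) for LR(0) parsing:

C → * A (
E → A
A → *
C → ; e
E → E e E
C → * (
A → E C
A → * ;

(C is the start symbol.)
Start with: [A → E . C]
  [A → E . C] has the dot before C: add [C → . * A (], [C → . ; e], [C → . * (]
No further items can be added.

CLOSURE = { [A → E . C], [C → . * (], [C → . * A (], [C → . ; e] }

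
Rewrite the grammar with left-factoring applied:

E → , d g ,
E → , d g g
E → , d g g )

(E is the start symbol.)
Left-factoring transforms A → αβ₁ | αβ₂ into A → αA' and A' → β₁ | β₂
(α is the longest common prefix among the alternatives). Repeat until
no nonterminal has two alternatives with a common prefix.

Round 1: E has alternatives sharing prefix ', d g'. Introduce E': E → , d g E'
  Add: E' → ,
  Add: E' → g
  Add: E' → g )

Round 2: E' has alternatives sharing prefix 'g'. Introduce E'': E' → g E''
  Add: E'' → ε
  Add: E'' → )

No remaining common prefixes — done.

Resulting grammar:
E → , d g E'
E' → ,
E' → g E''
E'' → ε
E'' → )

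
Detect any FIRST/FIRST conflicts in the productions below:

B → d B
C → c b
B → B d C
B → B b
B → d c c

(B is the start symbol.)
A FIRST/FIRST conflict occurs when two productions N → α and N → β for the same non-terminal have FIRST(α) ∩ FIRST(β) ≠ ∅ (with ε ∈ FIRST of a nullable right-hand side, so two nullable alternatives also conflict).

FIRST sets of the non-terminals at (or reachable through a nullable prefix from) the front of some alternative:
  FIRST(B) = { 'd' }

Productions for B:
  B → d B: FIRST = { 'd' }
  B → B d C: FIRST = { 'd' }
  B → B b: FIRST = { 'd' }
  B → d c c: FIRST = { 'd' }
C has only one production, so no FIRST/FIRST conflict is possible there.

Conflict for B: B → d B and B → B d C
  Overlap: { 'd' }
Conflict for B: B → d B and B → B b
  Overlap: { 'd' }
Conflict for B: B → d B and B → d c c
  Overlap: { 'd' }
Conflict for B: B → B d C and B → B b
  Overlap: { 'd' }
Conflict for B: B → B d C and B → d c c
  Overlap: { 'd' }
Conflict for B: B → B b and B → d c c
  Overlap: { 'd' }

Answer: Yes. B → d B / B → B d C on { 'd' }; B → d B / B → B b on { 'd' }; B → d B / B → d c c on { 'd' }; B → B d C / B → B b on { 'd' }; B → B d C / B → d c c on { 'd' }; B → B b / B → d c c on { 'd' }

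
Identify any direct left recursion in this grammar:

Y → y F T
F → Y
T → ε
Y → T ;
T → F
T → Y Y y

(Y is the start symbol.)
No direct left recursion

Direct left recursion occurs when N → N α for some non-terminal N (the right-hand side begins with the left-hand side itself).

Y → y F T: starts with y
F → Y: starts with Y
T → ε: starts with ε
Y → T ;: starts with T
T → F: starts with F
T → Y Y y: starts with Y

No direct left recursion found.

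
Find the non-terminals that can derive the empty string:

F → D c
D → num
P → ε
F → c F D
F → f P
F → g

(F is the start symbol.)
{ 'P' }

A non-terminal is nullable if it can derive ε (the empty string): either it has an ε-production, or it has a production whose right-hand side consists entirely of nullable non-terminals.

ε-productions: P → ε
So P is immediately nullable.
No further non-terminal can be added: every production for the remaining non-terminals contains a terminal or a non-nullable non-terminal.
Nullable = { 'P' }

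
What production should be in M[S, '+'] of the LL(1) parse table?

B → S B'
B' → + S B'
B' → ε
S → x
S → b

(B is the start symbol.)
To find M[S, '+'], we find productions for S where '+' is in the predict set (PREDICT(N → α) = (FIRST(α) \ {ε}) ∪ (FOLLOW(N) if α ⇒* ε)).

S → x: PREDICT = { 'x' }
S → b: PREDICT = { 'b' }

M[S, '+'] is empty (no production applies)

Answer: Empty (error entry)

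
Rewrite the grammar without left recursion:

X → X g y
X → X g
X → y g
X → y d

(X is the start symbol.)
X → y g X'
X → y d X'
X' → g y X'
X' → g X'
X' → ε

X is directly left-recursive. The standard transformation for
  A → A α₁ | ... | A α_m | β₁ | ... | β_n
is
  A  → β₁ A' | ... | β_n A'
  A' → α₁ A' | ... | α_m A' | ε

X → y g becomes X → y g X'
X → y d becomes X → y d X'
X → X g y becomes X' → g y X'
X → X g becomes X' → g X'
Add X' → ε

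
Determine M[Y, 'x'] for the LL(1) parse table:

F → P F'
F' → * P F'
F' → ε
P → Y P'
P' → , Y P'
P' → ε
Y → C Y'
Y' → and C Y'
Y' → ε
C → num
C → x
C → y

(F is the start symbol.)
To find M[Y, 'x'], we find productions for Y where 'x' is in the predict set (PREDICT(N → α) = (FIRST(α) \ {ε}) ∪ (FOLLOW(N) if α ⇒* ε)).

Relevant sets:
  FIRST(C) = { 'num', 'x', 'y' }

Y → C Y': PREDICT = { 'num', 'x', 'y' }
  'x' is in predict set, so this production goes in M[Y, 'x']

M[Y, 'x'] = Y → C Y'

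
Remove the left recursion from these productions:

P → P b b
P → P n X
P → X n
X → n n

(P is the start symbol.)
P is directly left-recursive. The standard transformation for
  A → A α₁ | ... | A α_m | β₁ | ... | β_n
is
  A  → β₁ A' | ... | β_n A'
  A' → α₁ A' | ... | α_m A' | ε

P → X n becomes P → X n P'
P → P b b becomes P' → b b P'
P → P n X becomes P' → n X P'
Add P' → ε

Productions for other non-terminals are unchanged:
  X → n n

Resulting grammar:
P → X n P'
P' → b b P'
P' → n X P'
P' → ε
X → n n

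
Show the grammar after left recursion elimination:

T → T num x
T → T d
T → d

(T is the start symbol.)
T is directly left-recursive. The standard transformation for
  A → A α₁ | ... | A α_m | β₁ | ... | β_n
is
  A  → β₁ A' | ... | β_n A'
  A' → α₁ A' | ... | α_m A' | ε

T → d becomes T → d T'
T → T num x becomes T' → num x T'
T → T d becomes T' → d T'
Add T' → ε

Resulting grammar:
T → d T'
T' → num x T'
T' → d T'
T' → ε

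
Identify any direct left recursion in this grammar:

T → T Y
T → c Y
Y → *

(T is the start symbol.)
Yes, T is left-recursive

T → T Y: LEFT RECURSIVE (starts with T)
T → c Y: starts with c
Y → *: starts with '*'

The grammar has direct left recursion on: T.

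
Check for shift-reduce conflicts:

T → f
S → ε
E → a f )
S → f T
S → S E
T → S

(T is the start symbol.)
A shift-reduce conflict occurs when an LR(0) state has both:
  - a complete (reduce) item [A → α .] (dot at the end), and
  - a shift item [B → β . c γ] (dot before a terminal).

Augment with T' → T and build the canonical LR(0) collection (I0 = CLOSURE({[T' → . T]}), then GOTO on every symbol after a dot until no new states appear). It has 9 states:
  I0: { [S → . S E], [S → . f T], [S → .], [T → . S], [T → . f], [T' → . T] }  — shift, reduce
  I1: { [E → . a f )], [S → S . E], [T → S .] }  — shift, reduce
  I2: { [T' → T .] }  — accept
  I3: { [S → . S E], [S → . f T], [S → .], [S → f . T], [T → . S], [T → . f], [T → f .] }  — shift, 2 reduces
  I4: { [S → f T .] }  — reduce
  I5: { [S → S E .] }  — reduce
  I6: { [E → a . f )] }  — shift
  I7: { [E → a f . )] }  — shift
  I8: { [E → a f ) .] }  — reduce

I0 contains reduce item [S → .] and shift items [S → . f T], [T → . f] — shift-reduce conflict.
I1 contains reduce item [T → S .] and shift item [E → . a f )] — shift-reduce conflict.
I3 contains reduce items [S → .], [T → f .] and shift items [S → . f T], [T → . f] — shift-reduce conflict.

Answer: Yes — I0: [S → .] vs [S → . f T]; I1: [T → S .] vs [E → . a f )]; I3: [S → .] vs [S → . f T]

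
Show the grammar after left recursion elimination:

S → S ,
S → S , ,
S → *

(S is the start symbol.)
S → * S'
S' → , S'
S' → , , S'
S' → ε

S is directly left-recursive. The standard transformation for
  A → A α₁ | ... | A α_m | β₁ | ... | β_n
is
  A  → β₁ A' | ... | β_n A'
  A' → α₁ A' | ... | α_m A' | ε

S → * becomes S → * S'
S → S , becomes S' → , S'
S → S , , becomes S' → , , S'
Add S' → ε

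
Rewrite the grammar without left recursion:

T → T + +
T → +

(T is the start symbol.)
T is directly left-recursive. The standard transformation for
  A → A α₁ | ... | A α_m | β₁ | ... | β_n
is
  A  → β₁ A' | ... | β_n A'
  A' → α₁ A' | ... | α_m A' | ε

T → + becomes T → + T'
T → T + + becomes T' → + + T'
Add T' → ε

Resulting grammar:
T → + T'
T' → + + T'
T' → ε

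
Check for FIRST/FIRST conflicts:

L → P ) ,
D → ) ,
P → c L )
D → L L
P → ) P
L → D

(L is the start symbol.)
Yes. L → P ')' ',' / L → D on { ')', 'c' }; D → ')' ',' / D → L L on { ')' }

A FIRST/FIRST conflict occurs when two productions N → α and N → β for the same non-terminal have FIRST(α) ∩ FIRST(β) ≠ ∅ (with ε ∈ FIRST of a nullable right-hand side, so two nullable alternatives also conflict).

FIRST sets of the non-terminals at (or reachable through a nullable prefix from) the front of some alternative:
  FIRST(P) = { ')', 'c' }
  FIRST(D) = { ')', 'c' }
  FIRST(L) = { ')', 'c' }

Productions for L:
  L → P ) ,: FIRST = { ')', 'c' }
  L → D: FIRST = { ')', 'c' }
Productions for D:
  D → ) ,: FIRST = { ')' }
  D → L L: FIRST = { ')', 'c' }
Productions for P:
  P → c L ): FIRST = { 'c' }
  P → ) P: FIRST = { ')' }

Conflict for L: L → P ) , and L → D
  Overlap: { ')', 'c' }
Conflict for D: D → ) , and D → L L
  Overlap: { ')' }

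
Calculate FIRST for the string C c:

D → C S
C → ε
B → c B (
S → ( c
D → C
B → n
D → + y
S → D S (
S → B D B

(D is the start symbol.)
FIRST sets of the non-terminals involved (from the grammar, by fixed-point iteration):
  FIRST(C) = { ε }

To compute FIRST(C c), process the symbols left to right:
Symbol C is a non-terminal. Add FIRST(C) \ {ε} = { }
C is nullable (ε ∈ FIRST(C)), continue to the next symbol.
Symbol c is a terminal. Add 'c' and stop.
FIRST(C c) = { 'c' }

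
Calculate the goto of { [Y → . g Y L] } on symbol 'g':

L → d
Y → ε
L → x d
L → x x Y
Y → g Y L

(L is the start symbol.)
{ [Y → . g Y L], [Y → .], [Y → g . Y L] }

GOTO(I, 'g') = CLOSURE({ [A → αX.β] : [A → α.Xβ] ∈ I, X = 'g' })

Items with dot before 'g', with the dot advanced:
  [Y → . g Y L] → [Y → g . Y L]
Closure of the advanced items:
  [Y → g . Y L] has the dot before Y: add [Y → .], [Y → . g Y L]

GOTO = { [Y → . g Y L], [Y → .], [Y → g . Y L] }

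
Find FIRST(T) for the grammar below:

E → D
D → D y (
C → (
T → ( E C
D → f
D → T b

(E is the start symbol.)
{ '(' }

From T → ( E C:
  - '(' is a terminal: add '(' and stop

Collecting: FIRST(T) = { '(' }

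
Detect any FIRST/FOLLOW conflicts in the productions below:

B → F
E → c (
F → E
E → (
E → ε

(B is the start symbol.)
No FIRST/FOLLOW conflicts.

Nullable non-terminals: B, E, F.
B has a nullable alternative but only one production, so nothing to check.

E: nullable alternative(s) E → ε; FOLLOW(E) = { $ }
  E → c (: FIRST \ {ε} = { 'c' } — disjoint from FOLLOW(E)
  E → (: FIRST \ {ε} = { '(' } — disjoint from FOLLOW(E)
  E → ε: FIRST \ {ε} = { } — this is the only nullable alternative, skip
F has a nullable alternative but only one production, so nothing to check.

No FIRST/FOLLOW conflicts found.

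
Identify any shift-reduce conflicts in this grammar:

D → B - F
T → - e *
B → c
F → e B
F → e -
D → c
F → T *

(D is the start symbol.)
A shift-reduce conflict occurs when an LR(0) state has both:
  - a complete (reduce) item [A → α .] (dot at the end), and
  - a shift item [B → β . c γ] (dot before a terminal).

Augment with D' → D and build the canonical LR(0) collection (I0 = CLOSURE({[D' → . D]}), then GOTO on every symbol after a dot until no new states appear). It has 15 states:
  I0: { [B → . c], [D → . B - F], [D → . c], [D' → . D] }  — shift
  I1: { [D → B . - F] }  — shift
  I2: { [D' → D .] }  — accept
  I3: { [B → c .], [D → c .] }  — 2 reduces
  I4: { [D → B - . F], [F → . T *], [F → . e -], [F → . e B], [T → . - e *] }  — shift
  I5: { [T → - . e *] }  — shift
  I6: { [D → B - F .] }  — reduce
  I7: { [F → T . *] }  — shift
  I8: { [B → . c], [F → e . -], [F → e . B] }  — shift
  I9: { [F → e - .] }  — reduce
  I10: { [F → e B .] }  — reduce
  I11: { [B → c .] }  — reduce
  I12: { [F → T * .] }  — reduce
  I13: { [T → - e . *] }  — shift
  I14: { [T → - e * .] }  — reduce

No state contains both a complete item and a shift item.

Answer: No shift-reduce conflicts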